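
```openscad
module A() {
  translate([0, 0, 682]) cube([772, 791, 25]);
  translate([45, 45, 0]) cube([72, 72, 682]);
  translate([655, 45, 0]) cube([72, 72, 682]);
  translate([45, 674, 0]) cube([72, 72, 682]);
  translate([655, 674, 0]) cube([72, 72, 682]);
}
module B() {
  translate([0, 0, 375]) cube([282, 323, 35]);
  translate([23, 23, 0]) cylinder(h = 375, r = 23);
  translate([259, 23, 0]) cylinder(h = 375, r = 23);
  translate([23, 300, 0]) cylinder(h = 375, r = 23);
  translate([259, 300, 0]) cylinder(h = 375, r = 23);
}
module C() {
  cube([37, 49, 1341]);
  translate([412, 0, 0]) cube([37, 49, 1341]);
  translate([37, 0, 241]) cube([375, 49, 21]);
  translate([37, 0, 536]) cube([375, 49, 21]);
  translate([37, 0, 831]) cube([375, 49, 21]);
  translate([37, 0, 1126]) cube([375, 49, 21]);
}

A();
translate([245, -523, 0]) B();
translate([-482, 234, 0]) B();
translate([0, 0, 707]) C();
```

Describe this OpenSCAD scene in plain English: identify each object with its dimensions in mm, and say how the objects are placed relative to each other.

A is a rectangular dining table. The top is 772×791×25 mm with its upper surface at z = 707 mm. It stands on four 72×72 mm square legs, each inset 45 mm from the nearest pair of top edges, running from the floor to the underside of the top.

B is a simple wooden stool: a rectangular seat 282 mm (x) by 323 mm (y), 35 mm thick, top face at z = 410 mm, on four round legs, each 46 mm in diameter. The legs rest on z = 0, each leg's axis is inset half a diameter from the nearest pair of seat edges (so the leg's bounding box is flush with the corner).

C is a wooden ladder with two side rails of 37×49 mm section and 1341 mm height, set 449 mm apart overall. Between them run 4 rectangular rungs (49 mm deep, 21 mm thick), front faces flush with the rails' −y face. The bottom of the first rung is 241 mm above the floor and each subsequent rung is 295 mm higher than the one below.

Two stools sit around the table at the −y, −x sides. The ladder is on top of the table.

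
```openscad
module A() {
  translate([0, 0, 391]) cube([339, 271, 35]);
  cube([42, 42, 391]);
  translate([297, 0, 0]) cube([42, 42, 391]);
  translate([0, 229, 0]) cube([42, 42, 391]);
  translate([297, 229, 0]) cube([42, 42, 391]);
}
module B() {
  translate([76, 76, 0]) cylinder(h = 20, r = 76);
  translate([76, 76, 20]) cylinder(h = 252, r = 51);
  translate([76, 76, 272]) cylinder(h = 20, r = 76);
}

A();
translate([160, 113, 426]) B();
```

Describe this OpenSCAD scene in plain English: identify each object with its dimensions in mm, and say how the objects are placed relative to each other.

A is a simple wooden stool: a rectangular seat 339 mm (x) by 271 mm (y), 35 mm thick, top face at z = 426 mm, on four square legs, each 42×42 mm in cross-section. The legs rest on z = 0, each flush with a corner of the seat.

B is a spool: two coaxial disc flanges of radius 76 mm and thickness 20 mm, joined by a core cylinder of radius 51 mm and height 252 mm. The lower flange rests on z = 0 and the three cylinders share a vertical axis.

The spool is on top of the stool.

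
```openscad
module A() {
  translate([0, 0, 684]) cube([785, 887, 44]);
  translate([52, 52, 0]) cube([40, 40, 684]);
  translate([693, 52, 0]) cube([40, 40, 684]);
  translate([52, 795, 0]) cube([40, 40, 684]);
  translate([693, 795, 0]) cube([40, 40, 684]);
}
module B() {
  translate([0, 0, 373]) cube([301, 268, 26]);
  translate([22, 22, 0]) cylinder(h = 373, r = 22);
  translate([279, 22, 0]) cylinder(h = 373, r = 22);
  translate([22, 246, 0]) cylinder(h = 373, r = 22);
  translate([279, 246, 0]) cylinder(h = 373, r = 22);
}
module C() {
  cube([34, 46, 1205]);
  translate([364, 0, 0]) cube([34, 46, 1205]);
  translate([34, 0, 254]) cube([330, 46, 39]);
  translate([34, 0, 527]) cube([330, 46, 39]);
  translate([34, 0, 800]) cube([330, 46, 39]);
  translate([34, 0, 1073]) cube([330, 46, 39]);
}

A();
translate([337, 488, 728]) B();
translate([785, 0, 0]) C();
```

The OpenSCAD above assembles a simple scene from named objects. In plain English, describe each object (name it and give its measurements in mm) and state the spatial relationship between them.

A is a table: top 785 mm (x) × 887 mm (y), 44 mm thick, upper face at z = 728 mm, on four 40×40 mm square legs, each inset 52 mm from the nearest pair of top edges, running from z = 0 to the bottom of the top.

B is a simple wooden stool: a rectangular seat 301 mm (x) by 268 mm (y), 26 mm thick, top face at z = 399 mm, on four round legs, each 44 mm in diameter. The legs rest on z = 0, each leg's axis is inset half a diameter from the nearest pair of seat edges (so the leg's bounding box is flush with the corner).

C is a wooden ladder with two side rails of 34×46 mm section and 1205 mm height, set 398 mm apart overall. Between them run 4 rectangular rungs (46 mm deep, 39 mm thick), front faces flush with the rails' −y face. The bottom of the first rung is 254 mm above the floor and each subsequent rung is 273 mm higher than the one below.

The stool is on top of the table. The ladder is against the table's +x side, with their −y faces flush.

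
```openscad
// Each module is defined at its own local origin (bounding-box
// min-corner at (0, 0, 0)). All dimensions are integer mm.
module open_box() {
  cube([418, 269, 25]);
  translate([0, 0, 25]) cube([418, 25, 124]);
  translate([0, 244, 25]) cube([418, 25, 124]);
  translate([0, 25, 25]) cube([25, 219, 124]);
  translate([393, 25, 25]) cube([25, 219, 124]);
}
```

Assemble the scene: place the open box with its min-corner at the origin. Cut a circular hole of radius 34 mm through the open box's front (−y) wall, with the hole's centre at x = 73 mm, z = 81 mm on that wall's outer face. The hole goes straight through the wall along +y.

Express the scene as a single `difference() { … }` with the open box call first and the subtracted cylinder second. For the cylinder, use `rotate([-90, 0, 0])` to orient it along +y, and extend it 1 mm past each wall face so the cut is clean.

difference() {
  open_box();
  translate([73, -1, 81]) rotate([-90, 0, 0]) cylinder(h = 27, r = 34);
}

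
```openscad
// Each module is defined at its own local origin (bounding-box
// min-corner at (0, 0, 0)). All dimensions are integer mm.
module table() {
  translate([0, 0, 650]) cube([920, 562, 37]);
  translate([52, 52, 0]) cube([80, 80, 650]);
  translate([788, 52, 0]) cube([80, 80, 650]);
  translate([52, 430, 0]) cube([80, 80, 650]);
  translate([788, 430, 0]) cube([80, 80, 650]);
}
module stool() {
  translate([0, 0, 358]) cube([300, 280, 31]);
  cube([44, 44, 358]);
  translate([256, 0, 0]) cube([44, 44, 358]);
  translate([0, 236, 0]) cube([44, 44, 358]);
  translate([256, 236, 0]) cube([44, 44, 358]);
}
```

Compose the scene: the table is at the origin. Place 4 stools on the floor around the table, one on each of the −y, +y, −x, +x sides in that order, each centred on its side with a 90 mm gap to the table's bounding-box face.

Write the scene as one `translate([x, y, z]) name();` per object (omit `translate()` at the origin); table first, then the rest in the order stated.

table();
translate([310, -370, 0]) stool();
translate([310, 652, 0]) stool();
translate([-390, 141, 0]) stool();
translate([1010, 141, 0]) stool();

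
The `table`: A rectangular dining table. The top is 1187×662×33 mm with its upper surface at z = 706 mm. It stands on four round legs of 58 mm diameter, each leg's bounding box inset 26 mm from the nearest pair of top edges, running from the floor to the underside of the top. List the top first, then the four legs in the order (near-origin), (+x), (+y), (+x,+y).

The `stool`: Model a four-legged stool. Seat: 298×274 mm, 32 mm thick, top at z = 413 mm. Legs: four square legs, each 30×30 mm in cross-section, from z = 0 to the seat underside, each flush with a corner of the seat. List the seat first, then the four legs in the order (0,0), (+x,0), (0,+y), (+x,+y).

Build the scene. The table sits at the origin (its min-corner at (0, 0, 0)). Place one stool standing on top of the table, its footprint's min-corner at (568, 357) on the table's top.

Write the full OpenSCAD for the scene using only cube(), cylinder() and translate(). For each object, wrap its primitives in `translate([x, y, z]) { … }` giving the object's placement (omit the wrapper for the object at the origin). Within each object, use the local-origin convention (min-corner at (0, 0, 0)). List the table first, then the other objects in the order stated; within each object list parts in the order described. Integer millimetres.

translate([0, 0, 673]) cube([1187, 662, 33]);
translate([55, 55, 0]) cylinder(h = 673, r = 29);
translate([1132, 55, 0]) cylinder(h = 673, r = 29);
translate([55, 607, 0]) cylinder(h = 673, r = 29);
translate([1132, 607, 0]) cylinder(h = 673, r = 29);
translate([568, 357, 706]) {
  translate([0, 0, 381]) cube([298, 274, 32]);
  cube([30, 30, 381]);
  translate([268, 0, 0]) cube([30, 30, 381]);
  translate([0, 244, 0]) cube([30, 30, 381]);
  translate([268, 244, 0]) cube([30, 30, 381]);
}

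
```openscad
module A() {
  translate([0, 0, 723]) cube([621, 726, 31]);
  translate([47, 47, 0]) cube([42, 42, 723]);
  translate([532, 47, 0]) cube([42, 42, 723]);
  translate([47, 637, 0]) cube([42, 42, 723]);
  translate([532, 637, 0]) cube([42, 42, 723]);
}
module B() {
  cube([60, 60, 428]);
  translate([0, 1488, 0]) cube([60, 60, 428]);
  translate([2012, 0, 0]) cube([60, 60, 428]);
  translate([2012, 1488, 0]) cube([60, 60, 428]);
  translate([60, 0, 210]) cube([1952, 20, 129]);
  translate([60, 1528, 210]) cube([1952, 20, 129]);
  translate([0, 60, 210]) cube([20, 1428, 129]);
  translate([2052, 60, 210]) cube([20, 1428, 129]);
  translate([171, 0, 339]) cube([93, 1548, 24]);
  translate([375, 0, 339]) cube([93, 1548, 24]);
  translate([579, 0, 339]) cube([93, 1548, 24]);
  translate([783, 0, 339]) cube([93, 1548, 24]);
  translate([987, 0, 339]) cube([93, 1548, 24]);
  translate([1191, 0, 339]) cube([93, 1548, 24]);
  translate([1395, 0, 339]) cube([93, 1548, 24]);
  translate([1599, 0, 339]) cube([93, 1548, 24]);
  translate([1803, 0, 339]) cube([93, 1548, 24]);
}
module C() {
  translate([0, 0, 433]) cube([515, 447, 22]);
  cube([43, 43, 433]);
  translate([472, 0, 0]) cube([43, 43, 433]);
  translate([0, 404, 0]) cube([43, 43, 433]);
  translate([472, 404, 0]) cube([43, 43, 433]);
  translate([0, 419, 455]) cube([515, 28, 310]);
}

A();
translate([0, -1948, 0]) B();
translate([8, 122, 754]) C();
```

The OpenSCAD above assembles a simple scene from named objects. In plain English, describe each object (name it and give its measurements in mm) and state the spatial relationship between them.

A is a rectangular dining table. The top is 621×726×31 mm with its upper surface at z = 754 mm. It stands on four 42×42 mm square legs, each inset 47 mm from the nearest pair of top edges, running from the floor to the underside of the top.

B is a bed frame 2072 mm long (x) by 1548 mm wide (y). Four 60×60 mm corner posts, 428 mm tall, at the corners of the footprint. Four rails of 20 mm thickness and 129 mm height run between adjacent posts with their undersides at z = 210 mm, their outer faces flush with the outside of the frame (the two x-running rails run between the posts' inner faces; the two y-running rails run between the posts' inner faces). 9 slats, each 93 mm wide (x) and 24 mm thick, lie across the top of the two x-running rails, running the full 1548 mm width of the frame in y; the slats are evenly spaced along x between the inner faces of the end posts with equal gaps (rounded down to the nearest mm) at the −x end and between each pair — any rounding remainder accumulates at the +x end.

C is a chair. The seat is a 515×447×22 mm slab with its top at z = 455 mm, on four 43×43 mm corner legs (flush with the seat edges, standing on z = 0). A flat backrest 28 mm thick, 310 mm tall, spans the full seat width and rises from the seat top along its +y edge, rear face flush with the rear of the seat.

The bed frame is on the floor beside the table on its −y side. The chair is on top of the table.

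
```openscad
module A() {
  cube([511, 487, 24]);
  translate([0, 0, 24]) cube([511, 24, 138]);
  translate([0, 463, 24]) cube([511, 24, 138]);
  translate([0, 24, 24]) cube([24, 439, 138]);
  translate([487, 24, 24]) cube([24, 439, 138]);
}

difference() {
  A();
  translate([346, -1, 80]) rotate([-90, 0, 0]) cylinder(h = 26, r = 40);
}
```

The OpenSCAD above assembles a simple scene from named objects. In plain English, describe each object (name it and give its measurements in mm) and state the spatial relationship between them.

A is an open-topped rectangular box: outside dimensions 511×487×162 mm, with a uniform wall and base thickness of 24 mm. The base is a full 511×487 slab on the floor; four walls sit on top of the base. The front and back walls (the −y and +y sides) span the full width; the two side walls fit between them.

The open box has a circular hole of radius 40 mm through its front wall, centred at (x = 346, z = 80).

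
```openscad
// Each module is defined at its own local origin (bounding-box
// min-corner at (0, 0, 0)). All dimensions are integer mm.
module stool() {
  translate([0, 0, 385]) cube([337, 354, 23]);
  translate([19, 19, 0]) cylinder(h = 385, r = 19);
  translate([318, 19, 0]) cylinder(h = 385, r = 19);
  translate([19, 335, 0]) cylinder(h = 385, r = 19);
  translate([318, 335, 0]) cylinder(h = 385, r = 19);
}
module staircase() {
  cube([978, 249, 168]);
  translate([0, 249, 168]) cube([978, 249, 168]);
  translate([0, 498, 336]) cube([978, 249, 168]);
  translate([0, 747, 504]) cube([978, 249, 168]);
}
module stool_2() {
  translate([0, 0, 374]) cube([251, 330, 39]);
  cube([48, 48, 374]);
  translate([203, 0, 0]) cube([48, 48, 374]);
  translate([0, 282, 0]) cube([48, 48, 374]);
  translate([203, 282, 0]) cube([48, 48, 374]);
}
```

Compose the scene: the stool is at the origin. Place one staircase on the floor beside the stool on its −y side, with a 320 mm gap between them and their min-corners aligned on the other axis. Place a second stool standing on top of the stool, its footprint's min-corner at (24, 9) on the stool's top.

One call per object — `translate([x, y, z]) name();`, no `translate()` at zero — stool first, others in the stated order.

stool();
translate([0, -1316, 0]) staircase();
translate([24, 9, 408]) stool_2();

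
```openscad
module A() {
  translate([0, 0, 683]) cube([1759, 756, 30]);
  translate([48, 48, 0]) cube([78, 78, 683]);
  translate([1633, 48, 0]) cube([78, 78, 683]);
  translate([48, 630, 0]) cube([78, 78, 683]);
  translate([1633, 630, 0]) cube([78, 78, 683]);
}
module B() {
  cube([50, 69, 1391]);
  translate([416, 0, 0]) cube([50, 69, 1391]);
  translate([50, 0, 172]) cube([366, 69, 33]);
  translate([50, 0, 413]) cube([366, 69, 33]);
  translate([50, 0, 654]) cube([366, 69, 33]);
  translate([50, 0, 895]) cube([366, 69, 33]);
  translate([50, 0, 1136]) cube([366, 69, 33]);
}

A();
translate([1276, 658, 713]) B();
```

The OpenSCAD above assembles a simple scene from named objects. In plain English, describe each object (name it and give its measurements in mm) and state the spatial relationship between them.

A is a table with a 1759×756 mm rectangular top, 30 mm thick, top surface at z = 713 mm, supported by four 78×78 mm square legs, each inset 48 mm from the nearest pair of top edges, running from the floor.

B is a straight ladder. Two 50×69 mm vertical rails, 1391 mm tall, stand 466 mm apart (outside-to-outside) with their front faces coplanar on the −y side. 5 rungs, each 69 mm deep and 33 mm tall, span between the inner faces of the rails, front faces flush with the rails. The lowest rung's underside is at z = 172 mm and rungs are spaced 241 mm apart (underside to underside).

The ladder is on top of the table.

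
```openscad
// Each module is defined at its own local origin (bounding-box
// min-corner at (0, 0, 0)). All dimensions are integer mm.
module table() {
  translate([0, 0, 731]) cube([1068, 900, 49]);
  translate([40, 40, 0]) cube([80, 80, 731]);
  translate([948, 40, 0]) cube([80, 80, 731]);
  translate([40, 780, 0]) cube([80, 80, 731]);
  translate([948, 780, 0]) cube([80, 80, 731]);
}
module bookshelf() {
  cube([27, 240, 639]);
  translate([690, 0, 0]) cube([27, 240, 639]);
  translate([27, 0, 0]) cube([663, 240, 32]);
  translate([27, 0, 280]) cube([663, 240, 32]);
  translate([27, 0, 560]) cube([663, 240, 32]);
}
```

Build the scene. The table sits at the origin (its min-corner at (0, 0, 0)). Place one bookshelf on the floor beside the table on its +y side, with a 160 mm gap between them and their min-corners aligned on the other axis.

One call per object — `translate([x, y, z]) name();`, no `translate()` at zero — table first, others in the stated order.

table();
translate([0, 1060, 0]) bookshelf();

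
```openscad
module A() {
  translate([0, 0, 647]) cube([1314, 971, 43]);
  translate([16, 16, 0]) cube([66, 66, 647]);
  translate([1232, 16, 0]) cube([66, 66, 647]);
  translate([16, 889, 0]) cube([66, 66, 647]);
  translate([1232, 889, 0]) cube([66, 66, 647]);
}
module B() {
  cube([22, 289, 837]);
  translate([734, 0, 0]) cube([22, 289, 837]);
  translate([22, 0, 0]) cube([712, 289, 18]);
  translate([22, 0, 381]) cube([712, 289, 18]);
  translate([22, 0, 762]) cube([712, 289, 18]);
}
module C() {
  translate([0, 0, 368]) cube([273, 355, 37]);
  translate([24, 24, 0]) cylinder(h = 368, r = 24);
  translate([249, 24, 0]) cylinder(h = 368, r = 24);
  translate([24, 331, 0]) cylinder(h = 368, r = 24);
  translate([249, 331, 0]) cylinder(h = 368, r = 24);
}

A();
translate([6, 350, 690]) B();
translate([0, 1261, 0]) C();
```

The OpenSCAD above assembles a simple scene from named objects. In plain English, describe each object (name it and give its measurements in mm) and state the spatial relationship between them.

A is a table with a 1314×971 mm rectangular top, 43 mm thick, top surface at z = 690 mm, supported by four 66×66 mm square legs, each inset 16 mm from the nearest pair of top edges, running from the floor.

B is a bookshelf 756 mm wide overall, 289 mm deep and 837 mm tall. The two sides are 22 mm thick vertical panels. 3 horizontal shelves of 18 mm thickness span between the inner faces of the sides; the lowest shelf sits on the floor and shelves are stacked with a clear vertical gap of 363 mm between each pair.

C is a four-legged stool. The seat is a 273×355×37 mm slab whose top surface is at z = 405 mm; four round legs, each 48 mm in diameter, run from the floor (z = 0) to the underside of the seat, each leg's axis is inset half a diameter from the nearest pair of seat edges (so the leg's bounding box is flush with the corner).

The bookshelf is on top of the table. The stool is on the floor beside the table on its +y side.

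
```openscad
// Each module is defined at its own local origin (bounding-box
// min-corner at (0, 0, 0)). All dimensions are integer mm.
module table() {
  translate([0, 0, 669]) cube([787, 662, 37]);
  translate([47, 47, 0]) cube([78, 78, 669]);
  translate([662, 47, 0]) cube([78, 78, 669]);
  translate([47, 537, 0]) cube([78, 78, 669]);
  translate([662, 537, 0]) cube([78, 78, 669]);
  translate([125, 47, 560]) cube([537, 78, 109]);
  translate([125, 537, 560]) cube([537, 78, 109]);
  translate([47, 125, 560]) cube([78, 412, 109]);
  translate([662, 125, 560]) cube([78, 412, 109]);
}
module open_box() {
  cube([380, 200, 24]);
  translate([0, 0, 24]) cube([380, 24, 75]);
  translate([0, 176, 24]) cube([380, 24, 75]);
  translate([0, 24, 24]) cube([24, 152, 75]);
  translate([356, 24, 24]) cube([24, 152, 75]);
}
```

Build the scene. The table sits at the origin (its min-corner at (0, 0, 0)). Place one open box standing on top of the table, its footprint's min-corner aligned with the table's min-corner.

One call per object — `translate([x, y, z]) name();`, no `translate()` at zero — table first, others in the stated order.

table();
translate([0, 0, 706]) open_box();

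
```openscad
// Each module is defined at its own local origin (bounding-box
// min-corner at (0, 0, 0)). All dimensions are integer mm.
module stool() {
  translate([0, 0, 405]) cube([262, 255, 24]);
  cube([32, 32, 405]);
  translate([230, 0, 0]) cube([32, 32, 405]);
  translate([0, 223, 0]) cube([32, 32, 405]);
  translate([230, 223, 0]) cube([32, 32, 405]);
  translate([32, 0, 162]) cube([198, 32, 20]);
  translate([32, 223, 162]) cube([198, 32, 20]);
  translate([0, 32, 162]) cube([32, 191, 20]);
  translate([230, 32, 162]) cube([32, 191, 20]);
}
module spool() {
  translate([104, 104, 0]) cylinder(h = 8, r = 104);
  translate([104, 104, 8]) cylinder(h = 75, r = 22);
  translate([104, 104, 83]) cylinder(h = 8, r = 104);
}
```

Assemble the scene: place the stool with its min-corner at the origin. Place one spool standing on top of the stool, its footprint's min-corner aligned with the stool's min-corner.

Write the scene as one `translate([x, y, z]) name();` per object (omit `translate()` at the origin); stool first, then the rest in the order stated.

stool();
translate([0, 0, 429]) spool();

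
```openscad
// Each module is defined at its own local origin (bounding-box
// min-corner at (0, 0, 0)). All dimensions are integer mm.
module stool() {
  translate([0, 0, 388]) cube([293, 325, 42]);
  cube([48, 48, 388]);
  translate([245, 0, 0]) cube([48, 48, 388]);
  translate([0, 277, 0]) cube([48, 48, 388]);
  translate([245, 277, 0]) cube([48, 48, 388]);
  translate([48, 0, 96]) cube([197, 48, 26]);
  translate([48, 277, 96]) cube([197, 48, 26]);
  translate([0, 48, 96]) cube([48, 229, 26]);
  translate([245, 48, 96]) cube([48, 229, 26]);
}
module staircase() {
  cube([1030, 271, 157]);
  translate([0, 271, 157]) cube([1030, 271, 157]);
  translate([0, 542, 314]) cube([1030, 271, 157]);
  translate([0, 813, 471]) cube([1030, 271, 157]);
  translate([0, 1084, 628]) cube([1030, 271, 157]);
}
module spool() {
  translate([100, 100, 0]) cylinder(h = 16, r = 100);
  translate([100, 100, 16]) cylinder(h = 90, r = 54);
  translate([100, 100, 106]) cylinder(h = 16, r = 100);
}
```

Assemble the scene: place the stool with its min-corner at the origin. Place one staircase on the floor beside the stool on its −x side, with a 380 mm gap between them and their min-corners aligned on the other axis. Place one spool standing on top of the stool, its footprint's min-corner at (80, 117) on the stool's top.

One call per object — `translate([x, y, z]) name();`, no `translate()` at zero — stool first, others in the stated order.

stool();
translate([-1410, 0, 0]) staircase();
translate([80, 117, 430]) spool();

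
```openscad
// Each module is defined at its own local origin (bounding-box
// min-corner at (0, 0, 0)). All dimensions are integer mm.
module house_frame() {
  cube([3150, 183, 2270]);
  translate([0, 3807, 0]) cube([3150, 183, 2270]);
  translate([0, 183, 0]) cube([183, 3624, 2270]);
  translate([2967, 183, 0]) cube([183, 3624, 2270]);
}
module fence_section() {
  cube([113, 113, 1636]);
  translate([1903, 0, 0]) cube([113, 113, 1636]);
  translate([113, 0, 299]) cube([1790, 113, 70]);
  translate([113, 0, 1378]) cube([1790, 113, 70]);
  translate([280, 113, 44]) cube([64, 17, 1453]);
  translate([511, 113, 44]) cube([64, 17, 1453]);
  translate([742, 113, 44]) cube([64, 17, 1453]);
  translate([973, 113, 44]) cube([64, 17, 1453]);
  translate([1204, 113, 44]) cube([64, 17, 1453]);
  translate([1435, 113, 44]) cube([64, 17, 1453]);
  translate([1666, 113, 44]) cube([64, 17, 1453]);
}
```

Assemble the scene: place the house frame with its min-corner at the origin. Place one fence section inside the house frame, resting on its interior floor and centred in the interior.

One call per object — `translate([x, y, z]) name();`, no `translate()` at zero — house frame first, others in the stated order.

house_frame();
translate([567, 1930, 0]) fence_section();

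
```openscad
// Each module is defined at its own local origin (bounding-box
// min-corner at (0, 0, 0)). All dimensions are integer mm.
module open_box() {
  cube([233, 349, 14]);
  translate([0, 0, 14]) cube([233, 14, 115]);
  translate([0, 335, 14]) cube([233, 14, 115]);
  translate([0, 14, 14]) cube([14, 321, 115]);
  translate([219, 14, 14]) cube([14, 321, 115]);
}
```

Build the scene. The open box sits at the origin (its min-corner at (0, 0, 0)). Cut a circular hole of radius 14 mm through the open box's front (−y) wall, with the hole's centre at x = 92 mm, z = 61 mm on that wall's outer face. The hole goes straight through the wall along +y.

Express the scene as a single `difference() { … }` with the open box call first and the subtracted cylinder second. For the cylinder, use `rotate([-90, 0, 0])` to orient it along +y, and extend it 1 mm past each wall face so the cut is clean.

difference() {
  open_box();
  translate([92, -1, 61]) rotate([-90, 0, 0]) cylinder(h = 16, r = 14);
}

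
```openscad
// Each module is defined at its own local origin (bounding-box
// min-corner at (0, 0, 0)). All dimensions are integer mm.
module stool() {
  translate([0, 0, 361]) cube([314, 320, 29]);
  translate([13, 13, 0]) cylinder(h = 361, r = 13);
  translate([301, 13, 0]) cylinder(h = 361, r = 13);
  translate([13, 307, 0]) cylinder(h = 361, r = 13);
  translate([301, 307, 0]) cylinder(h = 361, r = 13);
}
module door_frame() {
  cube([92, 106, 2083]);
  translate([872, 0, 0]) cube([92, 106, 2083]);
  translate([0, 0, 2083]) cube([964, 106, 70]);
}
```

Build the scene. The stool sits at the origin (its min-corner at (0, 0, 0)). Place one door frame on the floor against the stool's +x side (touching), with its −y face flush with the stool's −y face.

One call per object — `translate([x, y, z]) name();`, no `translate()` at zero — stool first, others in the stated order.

stool();
translate([314, 0, 0]) door_frame();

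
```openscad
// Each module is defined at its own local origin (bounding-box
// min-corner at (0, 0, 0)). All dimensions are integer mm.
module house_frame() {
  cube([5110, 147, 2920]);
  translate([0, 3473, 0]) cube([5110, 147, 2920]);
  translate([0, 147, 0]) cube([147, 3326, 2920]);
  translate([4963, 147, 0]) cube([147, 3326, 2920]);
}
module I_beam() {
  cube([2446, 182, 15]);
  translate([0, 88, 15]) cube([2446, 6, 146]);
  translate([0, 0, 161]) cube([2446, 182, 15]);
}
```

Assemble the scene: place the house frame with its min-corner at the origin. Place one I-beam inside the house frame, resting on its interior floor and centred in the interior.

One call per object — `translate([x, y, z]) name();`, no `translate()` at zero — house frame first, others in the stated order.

house_frame();
translate([1332, 1719, 0]) I_beam();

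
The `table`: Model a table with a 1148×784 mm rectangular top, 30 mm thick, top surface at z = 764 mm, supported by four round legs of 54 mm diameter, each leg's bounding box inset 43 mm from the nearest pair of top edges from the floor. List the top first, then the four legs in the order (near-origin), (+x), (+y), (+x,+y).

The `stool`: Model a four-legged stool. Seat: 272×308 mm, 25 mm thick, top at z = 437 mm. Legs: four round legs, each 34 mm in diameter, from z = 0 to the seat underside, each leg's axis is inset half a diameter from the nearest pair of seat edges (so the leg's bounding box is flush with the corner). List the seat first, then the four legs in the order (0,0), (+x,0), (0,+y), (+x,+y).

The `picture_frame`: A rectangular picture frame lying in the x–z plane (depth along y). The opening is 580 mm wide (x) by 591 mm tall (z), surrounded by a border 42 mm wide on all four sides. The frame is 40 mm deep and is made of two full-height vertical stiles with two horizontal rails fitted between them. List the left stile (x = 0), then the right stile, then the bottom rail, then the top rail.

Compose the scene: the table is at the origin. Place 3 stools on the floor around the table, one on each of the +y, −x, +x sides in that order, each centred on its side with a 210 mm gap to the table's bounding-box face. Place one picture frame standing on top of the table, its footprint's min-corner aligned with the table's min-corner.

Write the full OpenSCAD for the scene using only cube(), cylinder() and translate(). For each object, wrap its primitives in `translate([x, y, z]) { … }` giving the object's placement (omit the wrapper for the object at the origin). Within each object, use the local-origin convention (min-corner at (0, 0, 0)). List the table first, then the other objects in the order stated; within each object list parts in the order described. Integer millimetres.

translate([0, 0, 734]) cube([1148, 784, 30]);
translate([70, 70, 0]) cylinder(h = 734, r = 27);
translate([1078, 70, 0]) cylinder(h = 734, r = 27);
translate([70, 714, 0]) cylinder(h = 734, r = 27);
translate([1078, 714, 0]) cylinder(h = 734, r = 27);
translate([438, 994, 0]) {
  translate([0, 0, 412]) cube([272, 308, 25]);
  translate([17, 17, 0]) cylinder(h = 412, r = 17);
  translate([255, 17, 0]) cylinder(h = 412, r = 17);
  translate([17, 291, 0]) cylinder(h = 412, r = 17);
  translate([255, 291, 0]) cylinder(h = 412, r = 17);
}
translate([-482, 238, 0]) {
  translate([0, 0, 412]) cube([272, 308, 25]);
  translate([17, 17, 0]) cylinder(h = 412, r = 17);
  translate([255, 17, 0]) cylinder(h = 412, r = 17);
  translate([17, 291, 0]) cylinder(h = 412, r = 17);
  translate([255, 291, 0]) cylinder(h = 412, r = 17);
}
translate([1358, 238, 0]) {
  translate([0, 0, 412]) cube([272, 308, 25]);
  translate([17, 17, 0]) cylinder(h = 412, r = 17);
  translate([255, 17, 0]) cylinder(h = 412, r = 17);
  translate([17, 291, 0]) cylinder(h = 412, r = 17);
  translate([255, 291, 0]) cylinder(h = 412, r = 17);
}
translate([0, 0, 764]) {
  cube([42, 40, 675]);
  translate([622, 0, 0]) cube([42, 40, 675]);
  translate([42, 0, 0]) cube([580, 40, 42]);
  translate([42, 0, 633]) cube([580, 40, 42]);
}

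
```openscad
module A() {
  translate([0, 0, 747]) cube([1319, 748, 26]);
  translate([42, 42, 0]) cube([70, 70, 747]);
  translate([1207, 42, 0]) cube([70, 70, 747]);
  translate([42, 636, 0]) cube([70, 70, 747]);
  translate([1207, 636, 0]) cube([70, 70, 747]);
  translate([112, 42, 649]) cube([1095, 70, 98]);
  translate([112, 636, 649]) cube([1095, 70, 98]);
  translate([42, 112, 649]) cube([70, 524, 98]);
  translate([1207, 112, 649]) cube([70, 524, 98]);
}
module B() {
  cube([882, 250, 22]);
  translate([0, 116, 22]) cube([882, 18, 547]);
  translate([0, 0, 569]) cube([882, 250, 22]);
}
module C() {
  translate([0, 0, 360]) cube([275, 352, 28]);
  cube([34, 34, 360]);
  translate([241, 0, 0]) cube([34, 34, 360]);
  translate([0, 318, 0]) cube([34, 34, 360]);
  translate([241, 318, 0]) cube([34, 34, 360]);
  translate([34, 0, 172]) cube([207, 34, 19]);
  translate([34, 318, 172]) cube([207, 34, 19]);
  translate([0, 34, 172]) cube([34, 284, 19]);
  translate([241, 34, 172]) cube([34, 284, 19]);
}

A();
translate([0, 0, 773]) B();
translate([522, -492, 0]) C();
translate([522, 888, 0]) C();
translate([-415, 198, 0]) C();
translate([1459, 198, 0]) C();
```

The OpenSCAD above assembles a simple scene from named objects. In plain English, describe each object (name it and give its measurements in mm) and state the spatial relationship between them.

A is a table with a 1319×748 mm rectangular top, 26 mm thick, top surface at z = 773 mm, supported by four 70×70 mm square legs, each inset 42 mm from the nearest pair of top edges, running from the floor. Four apron rails, 70 mm thick and 98 mm tall, run between adjacent legs with their top edges flush with the underside of the top and their outer faces flush with the legs' outer faces.

B is an I-beam lying along x, 882 mm long. Overall section height 591 mm. Two flanges 250 mm wide (y) and 22 mm thick, one on the floor and one at the top; a web 18 mm thick runs between them, centred on the flange width.

C is a four-legged stool. The seat is a 275×352×28 mm slab whose top surface is at z = 388 mm; four square legs, each 34×34 mm in cross-section, run from the floor (z = 0) to the underside of the seat, each flush with a corner of the seat. Four stretchers, 34 mm wide and 19 mm tall, connect adjacent legs with their undersides at z = 172 mm, each running between the inner faces of the legs it joins and aligned with the legs' outer faces on the other axis.

The I-beam is on top of the table. Four stools sit around the table at the −y, +y, −x, +x sides.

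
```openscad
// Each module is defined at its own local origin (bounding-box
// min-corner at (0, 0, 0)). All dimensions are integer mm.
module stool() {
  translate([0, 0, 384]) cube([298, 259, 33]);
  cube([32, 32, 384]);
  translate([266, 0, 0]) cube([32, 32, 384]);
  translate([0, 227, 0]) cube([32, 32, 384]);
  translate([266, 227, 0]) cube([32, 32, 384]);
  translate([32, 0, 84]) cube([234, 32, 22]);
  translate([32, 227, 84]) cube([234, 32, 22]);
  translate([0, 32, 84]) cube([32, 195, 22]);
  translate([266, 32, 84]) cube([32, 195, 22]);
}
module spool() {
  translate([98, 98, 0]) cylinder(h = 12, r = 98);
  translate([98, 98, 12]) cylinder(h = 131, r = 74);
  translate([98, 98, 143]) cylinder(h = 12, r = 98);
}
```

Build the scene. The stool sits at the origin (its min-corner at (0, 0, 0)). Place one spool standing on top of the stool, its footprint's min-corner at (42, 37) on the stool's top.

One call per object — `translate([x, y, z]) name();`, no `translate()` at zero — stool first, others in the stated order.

stool();
translate([42, 37, 417]) spool();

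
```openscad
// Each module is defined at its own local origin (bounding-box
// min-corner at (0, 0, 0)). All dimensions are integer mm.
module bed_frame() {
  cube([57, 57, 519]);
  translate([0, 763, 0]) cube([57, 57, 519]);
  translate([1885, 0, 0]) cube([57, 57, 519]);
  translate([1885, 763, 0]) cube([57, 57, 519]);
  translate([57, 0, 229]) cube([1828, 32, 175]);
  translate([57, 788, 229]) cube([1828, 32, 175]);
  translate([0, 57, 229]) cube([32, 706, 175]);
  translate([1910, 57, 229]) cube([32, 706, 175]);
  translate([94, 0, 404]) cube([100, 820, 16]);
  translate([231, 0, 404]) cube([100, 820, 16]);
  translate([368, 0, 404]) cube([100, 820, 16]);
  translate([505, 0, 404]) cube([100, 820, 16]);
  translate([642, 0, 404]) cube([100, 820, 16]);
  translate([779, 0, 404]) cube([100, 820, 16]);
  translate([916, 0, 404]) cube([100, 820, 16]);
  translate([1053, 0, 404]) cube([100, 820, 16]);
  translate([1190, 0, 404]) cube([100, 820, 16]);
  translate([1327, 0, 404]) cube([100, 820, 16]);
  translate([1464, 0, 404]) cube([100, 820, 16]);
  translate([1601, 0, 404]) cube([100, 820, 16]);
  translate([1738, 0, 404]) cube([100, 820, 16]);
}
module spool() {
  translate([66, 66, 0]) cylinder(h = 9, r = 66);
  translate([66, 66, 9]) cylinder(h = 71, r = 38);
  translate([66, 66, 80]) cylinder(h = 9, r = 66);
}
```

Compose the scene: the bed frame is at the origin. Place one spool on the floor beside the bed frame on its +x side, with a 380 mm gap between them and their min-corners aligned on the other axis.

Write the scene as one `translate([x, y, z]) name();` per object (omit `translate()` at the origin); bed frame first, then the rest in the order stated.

bed_frame();
translate([2322, 0, 0]) spool();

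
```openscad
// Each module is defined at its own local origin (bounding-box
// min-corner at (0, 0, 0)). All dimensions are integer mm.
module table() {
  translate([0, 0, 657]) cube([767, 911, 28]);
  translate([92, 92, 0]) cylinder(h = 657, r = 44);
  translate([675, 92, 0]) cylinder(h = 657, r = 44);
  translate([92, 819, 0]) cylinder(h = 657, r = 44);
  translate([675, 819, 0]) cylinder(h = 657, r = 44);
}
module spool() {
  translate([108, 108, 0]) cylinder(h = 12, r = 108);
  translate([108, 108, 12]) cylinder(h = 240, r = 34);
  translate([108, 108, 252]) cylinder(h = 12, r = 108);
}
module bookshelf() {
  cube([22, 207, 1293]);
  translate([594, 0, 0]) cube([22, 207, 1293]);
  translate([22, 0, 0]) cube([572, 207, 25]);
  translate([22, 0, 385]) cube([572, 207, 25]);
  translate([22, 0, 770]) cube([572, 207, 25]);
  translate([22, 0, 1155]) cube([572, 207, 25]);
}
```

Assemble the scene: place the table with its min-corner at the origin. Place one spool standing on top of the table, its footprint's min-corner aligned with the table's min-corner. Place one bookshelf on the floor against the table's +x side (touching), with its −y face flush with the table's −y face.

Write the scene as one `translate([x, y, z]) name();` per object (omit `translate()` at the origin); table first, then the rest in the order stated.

table();
translate([0, 0, 685]) spool();
translate([767, 0, 0]) bookshelf();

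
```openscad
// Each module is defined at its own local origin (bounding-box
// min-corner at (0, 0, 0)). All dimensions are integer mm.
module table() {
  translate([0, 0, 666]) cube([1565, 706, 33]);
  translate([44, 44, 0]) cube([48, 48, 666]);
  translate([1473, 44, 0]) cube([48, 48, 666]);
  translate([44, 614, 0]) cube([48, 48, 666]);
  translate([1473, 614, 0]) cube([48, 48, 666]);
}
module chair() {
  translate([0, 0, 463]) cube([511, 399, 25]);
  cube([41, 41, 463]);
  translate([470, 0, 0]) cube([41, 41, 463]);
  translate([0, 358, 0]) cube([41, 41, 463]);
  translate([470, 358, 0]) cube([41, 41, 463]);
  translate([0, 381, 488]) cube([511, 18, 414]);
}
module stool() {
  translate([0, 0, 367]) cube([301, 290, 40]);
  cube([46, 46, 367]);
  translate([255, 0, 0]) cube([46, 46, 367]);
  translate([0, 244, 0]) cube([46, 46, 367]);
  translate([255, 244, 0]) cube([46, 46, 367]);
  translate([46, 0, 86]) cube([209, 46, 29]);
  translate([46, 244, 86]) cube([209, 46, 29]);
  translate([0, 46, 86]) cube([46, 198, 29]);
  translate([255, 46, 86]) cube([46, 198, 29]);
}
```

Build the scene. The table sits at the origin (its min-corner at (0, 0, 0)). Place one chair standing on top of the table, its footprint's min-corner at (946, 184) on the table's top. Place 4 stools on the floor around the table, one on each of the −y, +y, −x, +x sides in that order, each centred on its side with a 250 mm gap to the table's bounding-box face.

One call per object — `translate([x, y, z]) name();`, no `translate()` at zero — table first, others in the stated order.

table();
translate([946, 184, 699]) chair();
translate([632, -540, 0]) stool();
translate([632, 956, 0]) stool();
translate([-551, 208, 0]) stool();
translate([1815, 208, 0]) stool();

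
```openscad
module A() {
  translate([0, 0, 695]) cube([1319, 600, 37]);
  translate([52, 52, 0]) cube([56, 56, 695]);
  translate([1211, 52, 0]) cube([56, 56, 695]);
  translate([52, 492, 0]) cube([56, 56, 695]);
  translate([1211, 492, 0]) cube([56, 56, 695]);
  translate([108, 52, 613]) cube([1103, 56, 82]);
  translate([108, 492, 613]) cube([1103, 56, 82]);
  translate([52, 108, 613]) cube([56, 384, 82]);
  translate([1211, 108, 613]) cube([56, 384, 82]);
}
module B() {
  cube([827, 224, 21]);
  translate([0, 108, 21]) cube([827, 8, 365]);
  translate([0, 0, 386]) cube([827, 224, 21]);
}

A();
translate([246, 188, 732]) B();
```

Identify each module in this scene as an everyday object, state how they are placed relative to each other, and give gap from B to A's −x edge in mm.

A is a table. B is an I-beam. The I-beam is on top of the table, centred. The gap from the I-beam to the table's −x edge is 246 mm.

The I-beam's min-x is at 246; the table's min-x is 0; gap = 246 mm.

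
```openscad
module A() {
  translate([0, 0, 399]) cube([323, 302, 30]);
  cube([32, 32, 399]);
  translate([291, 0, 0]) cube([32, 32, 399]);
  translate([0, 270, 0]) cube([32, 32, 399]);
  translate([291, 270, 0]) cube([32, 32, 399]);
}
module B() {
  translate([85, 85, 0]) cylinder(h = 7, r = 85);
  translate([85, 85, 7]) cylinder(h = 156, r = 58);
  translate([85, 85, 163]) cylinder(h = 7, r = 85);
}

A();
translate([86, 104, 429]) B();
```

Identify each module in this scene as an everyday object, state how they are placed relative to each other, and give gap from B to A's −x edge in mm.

A is a stool. B is a spool. The spool is on top of the stool. The gap from the spool to the stool's −x edge is 86 mm.

The spool's min-x is at 86; the stool's min-x is 0; gap = 86 mm.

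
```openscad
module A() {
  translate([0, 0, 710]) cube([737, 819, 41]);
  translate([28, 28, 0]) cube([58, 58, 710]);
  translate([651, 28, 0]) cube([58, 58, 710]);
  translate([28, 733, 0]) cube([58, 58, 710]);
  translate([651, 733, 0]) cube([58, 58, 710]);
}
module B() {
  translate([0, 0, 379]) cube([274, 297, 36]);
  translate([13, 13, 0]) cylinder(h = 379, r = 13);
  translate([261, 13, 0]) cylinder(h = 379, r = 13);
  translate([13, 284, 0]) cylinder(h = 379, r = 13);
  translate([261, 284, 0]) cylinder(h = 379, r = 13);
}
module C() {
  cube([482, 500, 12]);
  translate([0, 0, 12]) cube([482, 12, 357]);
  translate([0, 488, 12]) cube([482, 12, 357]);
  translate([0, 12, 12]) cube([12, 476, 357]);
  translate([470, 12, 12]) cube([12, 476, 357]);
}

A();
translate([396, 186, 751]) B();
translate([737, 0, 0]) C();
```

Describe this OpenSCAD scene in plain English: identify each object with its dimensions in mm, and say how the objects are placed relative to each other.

A is a rectangular dining table. The top is 737×819×41 mm with its upper surface at z = 751 mm. It stands on four 58×58 mm square legs, each inset 28 mm from the nearest pair of top edges, running from the floor to the underside of the top.

B is a four-legged stool. The seat is 274×297 mm, 36 mm thick, top at z = 415 mm. It stands on four round legs, each 26 mm in diameter, from z = 0 to the seat underside, each leg's axis is inset half a diameter from the nearest pair of seat edges (so the leg's bounding box is flush with the corner).

C is an open storage box with external size 482×500×369 mm and wall thickness 12 mm (the base is also 12 mm thick). The base covers the whole footprint; the four walls stand on the base, with the y-facing walls full-width and the x-facing walls fitting between their inner faces.

The stool is on top of the table. The open box is against the table's +x side, with their −y faces flush.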